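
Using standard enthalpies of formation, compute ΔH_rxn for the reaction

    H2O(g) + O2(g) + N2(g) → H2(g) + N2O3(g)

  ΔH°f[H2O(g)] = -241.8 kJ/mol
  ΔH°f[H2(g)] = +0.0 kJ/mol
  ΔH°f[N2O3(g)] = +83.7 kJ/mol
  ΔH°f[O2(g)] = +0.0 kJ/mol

Products: 1·(+0.0) + 1·(+83.7) = +83.7
Reactants: 1·(-241.8) + 1·(+0.0) + 1·(+0.0) = -241.8
ΔH_rxn = (+83.7) − (-241.8) = 325.5 kJ/mol

ΔH_rxn = 325.5 kJ/mol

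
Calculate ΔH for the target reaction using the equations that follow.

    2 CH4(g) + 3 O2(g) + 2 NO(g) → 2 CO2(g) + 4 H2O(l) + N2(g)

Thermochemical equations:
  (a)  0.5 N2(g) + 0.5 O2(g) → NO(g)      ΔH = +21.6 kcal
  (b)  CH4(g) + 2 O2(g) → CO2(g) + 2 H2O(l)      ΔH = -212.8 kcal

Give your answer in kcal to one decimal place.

ΔH = -468.8 kcal

(a) reversed and × 2: (-2)·(+21.6) = -43.2 kcal
(b) × 2: (2)·(-212.8) = -425.6 kcal
By Hess's law, ΔH = (-2)·(+21.6) + (2)·(-212.8) = -468.8 kcal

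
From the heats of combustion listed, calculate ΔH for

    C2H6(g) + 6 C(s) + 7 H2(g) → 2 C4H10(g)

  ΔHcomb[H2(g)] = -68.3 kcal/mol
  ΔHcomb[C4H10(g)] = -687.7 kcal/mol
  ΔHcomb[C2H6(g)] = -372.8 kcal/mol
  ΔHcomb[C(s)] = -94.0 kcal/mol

ΔH = -39.5 kcal/mol

With combustion enthalpies, reactants minus products:
= [1·(-372.8) + 6·(-94.0) + 7·(-68.3)] − [2·(-687.7)]
= -39.5 kcal/mol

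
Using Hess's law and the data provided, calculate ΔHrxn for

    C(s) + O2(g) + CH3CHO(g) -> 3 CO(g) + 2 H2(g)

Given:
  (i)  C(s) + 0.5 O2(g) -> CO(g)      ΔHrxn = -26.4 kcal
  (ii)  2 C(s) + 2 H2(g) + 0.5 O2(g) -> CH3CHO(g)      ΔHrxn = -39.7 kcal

(i) × 3: (3)·(-26.4) = -79.2 kcal
(ii) reversed: +39.7 kcal
ΔHrxn = (-79.2) + (+39.7) = -39.5 kcal

ΔHrxn = -39.5 kcal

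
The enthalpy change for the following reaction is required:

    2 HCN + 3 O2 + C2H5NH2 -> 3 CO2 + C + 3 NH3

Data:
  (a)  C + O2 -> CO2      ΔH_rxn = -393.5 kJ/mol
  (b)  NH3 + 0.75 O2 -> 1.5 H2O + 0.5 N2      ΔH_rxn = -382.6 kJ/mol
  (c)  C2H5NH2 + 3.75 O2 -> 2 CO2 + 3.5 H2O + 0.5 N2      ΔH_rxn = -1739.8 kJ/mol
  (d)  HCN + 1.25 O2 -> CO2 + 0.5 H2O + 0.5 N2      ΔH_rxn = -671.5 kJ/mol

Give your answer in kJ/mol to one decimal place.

(a) reversed (C must end up as a product): +393.5 kJ/mol
(b) reversed and × 3 (reverse to put NH3 on the product side; scale by 3 for the 3 NH3): (-3)·(-382.6) = +1147.8 kJ/mol
(c) as written (C2H5NH2 already on the reactant side): -1739.8 kJ/mol
(d) × 2 (scale by 2 for the 2 HCN): (2)·(-671.5) = -1343.0 kJ/mol
ΔH_rxn = (-1)·(-393.5) + (-3)·(-382.6) + (1)·(-1739.8) + (2)·(-671.5) = -1541.5 kJ/mol

ΔH_rxn = -1541.5 kJ/mol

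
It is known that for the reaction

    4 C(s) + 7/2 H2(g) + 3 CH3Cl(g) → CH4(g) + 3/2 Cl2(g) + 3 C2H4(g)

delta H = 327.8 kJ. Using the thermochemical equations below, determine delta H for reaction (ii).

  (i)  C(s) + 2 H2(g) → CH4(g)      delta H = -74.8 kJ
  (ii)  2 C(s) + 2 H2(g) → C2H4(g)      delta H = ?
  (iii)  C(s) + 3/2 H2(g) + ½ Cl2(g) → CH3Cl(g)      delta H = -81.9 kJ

delta H = 52.3 kJ

(i) as written: -74.8 kJ
(ii) × 3: contributes 3·x
(iii) reversed and × 3: (-3)·(-81.9) = +245.7 kJ
+327.8 = (-74.8) + (+245.7) + 3·x
x = (+327.8 − (+170.9)) / (3) = 52.3 kJ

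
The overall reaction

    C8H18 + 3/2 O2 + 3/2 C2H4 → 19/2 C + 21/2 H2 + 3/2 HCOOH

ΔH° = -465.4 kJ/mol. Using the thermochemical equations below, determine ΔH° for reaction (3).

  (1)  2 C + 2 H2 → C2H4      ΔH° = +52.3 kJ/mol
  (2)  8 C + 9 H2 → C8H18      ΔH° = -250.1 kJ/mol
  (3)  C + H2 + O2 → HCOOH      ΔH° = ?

(1) reversed and × 3/2 (C2H4 must end up as a reactant; ×3/2 to match 3/2 C2H4 in the target): (-3/2)·(+52.3) = -78.45 kJ/mol
(2) reversed (reverse to put C8H18 on the reactant side): +250.1 kJ/mol
(3) × 3/2 (×3/2 to match 3/2 HCOOH in the target): contributes 3/2·x
-465.4 = (-78.45) + (+250.1) + 3/2·x
x = (-465.4 − (+171.65)) / (3/2) = -424.7 kJ/mol

ΔH° = -424.7 kJ/mol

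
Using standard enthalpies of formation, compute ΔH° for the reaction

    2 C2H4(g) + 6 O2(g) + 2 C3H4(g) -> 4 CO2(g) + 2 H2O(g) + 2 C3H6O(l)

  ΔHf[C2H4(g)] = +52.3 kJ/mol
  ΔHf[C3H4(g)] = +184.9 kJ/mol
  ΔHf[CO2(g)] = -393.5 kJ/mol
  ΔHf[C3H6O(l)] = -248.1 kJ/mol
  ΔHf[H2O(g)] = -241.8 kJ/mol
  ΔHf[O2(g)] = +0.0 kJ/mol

Products: 4·(-393.5) + 2·(-241.8) + 2·(-248.1) = -2553.8
Reactants: 2·(+52.3) + 6·(+0.0) + 2·(+184.9) = +474.4
ΔH° = (-2553.8) − (+474.4) = -3028.2 kJ/mol

ΔH° = -3028.2 kJ/mol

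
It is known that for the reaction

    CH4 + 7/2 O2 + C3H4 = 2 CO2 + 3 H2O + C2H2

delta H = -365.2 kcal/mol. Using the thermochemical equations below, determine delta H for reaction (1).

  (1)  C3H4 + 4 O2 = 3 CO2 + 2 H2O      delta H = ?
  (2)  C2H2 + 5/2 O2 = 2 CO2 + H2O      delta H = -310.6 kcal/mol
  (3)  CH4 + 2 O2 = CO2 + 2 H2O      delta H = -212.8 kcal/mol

delta H = -463.0 kcal/mol

(1) as written (C3H4 already on the reactant side): contributes x
(2) reversed (C2H2 must end up as a product): +310.6 kcal/mol
(3) as written (CH4 already on the reactant side): -212.8 kcal/mol
-365.2 = (+310.6) + (-212.8) + x
x = (-365.2 − (+97.8)) / (1) = -463.0 kcal/mol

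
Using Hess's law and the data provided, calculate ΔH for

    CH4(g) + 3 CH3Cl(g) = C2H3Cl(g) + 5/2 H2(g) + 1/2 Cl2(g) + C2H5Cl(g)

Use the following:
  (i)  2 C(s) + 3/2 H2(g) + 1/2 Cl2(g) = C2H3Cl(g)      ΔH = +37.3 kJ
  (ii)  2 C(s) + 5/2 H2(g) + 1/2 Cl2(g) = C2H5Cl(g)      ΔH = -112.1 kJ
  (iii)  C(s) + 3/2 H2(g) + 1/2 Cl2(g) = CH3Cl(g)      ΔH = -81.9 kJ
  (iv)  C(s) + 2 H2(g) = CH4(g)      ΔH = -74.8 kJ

(i) as written: +37.3 kJ
(ii) as written: -112.1 kJ
(iii) reversed and × 3: (-3)·(-81.9) = +245.7 kJ
(iv) reversed: +74.8 kJ
Since enthalpy is a state function, ΔH = (+37.3) + (-112.1) + (+245.7) + (+74.8) = 245.7 kJ

ΔH = 245.7 kJ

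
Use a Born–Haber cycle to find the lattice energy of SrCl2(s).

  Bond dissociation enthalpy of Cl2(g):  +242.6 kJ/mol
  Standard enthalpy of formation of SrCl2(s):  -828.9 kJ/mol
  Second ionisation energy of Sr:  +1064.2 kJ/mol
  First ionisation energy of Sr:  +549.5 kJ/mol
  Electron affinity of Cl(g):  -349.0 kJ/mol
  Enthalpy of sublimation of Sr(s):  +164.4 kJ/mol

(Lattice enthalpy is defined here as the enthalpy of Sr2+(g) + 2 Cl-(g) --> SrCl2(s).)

U = -2151.6 kJ/mol

ΔHf° = 1·ΔHsub + 1·(ΣIE) + 1·D(Cl2) + 2·EA + U
-828.9 = 1·(+164.4) + 1·(+1613.7) + 1·(+242.6) + 2·(-349.0) + U
U = -828.9 − (+1322.7) = -2151.6 kJ/mol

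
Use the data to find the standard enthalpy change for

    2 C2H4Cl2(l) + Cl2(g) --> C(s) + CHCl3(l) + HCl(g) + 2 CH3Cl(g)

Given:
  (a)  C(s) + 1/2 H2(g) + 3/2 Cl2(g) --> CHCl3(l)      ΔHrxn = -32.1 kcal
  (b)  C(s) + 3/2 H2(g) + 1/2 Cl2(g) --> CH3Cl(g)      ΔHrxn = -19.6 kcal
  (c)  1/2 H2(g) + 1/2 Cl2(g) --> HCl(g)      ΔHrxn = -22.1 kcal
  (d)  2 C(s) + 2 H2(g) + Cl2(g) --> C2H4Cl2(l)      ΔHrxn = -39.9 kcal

(a) as written: -32.1 kcal
(b) × 2: (2)·(-19.6) = -39.2 kcal
(c) as written: -22.1 kcal
(d) reversed and × 2: (-2)·(-39.9) = +79.8 kcal
Since enthalpy is a state function, ΔHrxn = (-32.1) + (-39.2) + (-22.1) + (+79.8) = -13.6 kcal

ΔHrxn = -13.6 kcal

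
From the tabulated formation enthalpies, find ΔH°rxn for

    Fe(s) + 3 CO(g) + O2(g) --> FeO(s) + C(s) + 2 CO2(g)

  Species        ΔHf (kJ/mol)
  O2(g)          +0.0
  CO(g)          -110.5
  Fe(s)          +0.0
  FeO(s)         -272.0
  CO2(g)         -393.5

Products: 1·(-272.0) + 1·(+0.0) + 2·(-393.5) = -1059.0
Reactants: 1·(+0.0) + 3·(-110.5) + 1·(+0.0) = -331.5
ΔH°rxn = (-1059.0) − (-331.5) = -727.5 kJ/mol

ΔH°rxn = -727.5 kJ/mol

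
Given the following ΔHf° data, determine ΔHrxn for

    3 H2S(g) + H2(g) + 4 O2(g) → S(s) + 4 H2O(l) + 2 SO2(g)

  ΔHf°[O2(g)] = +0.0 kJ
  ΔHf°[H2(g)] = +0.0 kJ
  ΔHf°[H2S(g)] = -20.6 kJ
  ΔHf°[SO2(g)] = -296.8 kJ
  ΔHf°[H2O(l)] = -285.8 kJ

ΔHrxn = -1675.0 kJ

ΔH°rxn = Σ nΔHf°(products) − Σ nΔHf°(reactants).
Products: 1·(+0.0) + 4·(-285.8) + 2·(-296.8) = -1736.8
Reactants: 3·(-20.6) + 1·(+0.0) + 4·(+0.0) = -61.8
ΔHrxn = (-1736.8) − (-61.8) = -1675.0 kJ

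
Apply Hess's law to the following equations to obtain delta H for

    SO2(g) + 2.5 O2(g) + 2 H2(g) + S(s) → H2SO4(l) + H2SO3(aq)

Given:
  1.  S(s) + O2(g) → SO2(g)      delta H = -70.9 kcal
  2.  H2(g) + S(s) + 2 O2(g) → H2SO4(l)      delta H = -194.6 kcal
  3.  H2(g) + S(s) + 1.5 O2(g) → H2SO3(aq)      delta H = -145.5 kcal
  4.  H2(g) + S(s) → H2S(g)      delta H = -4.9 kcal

delta H = -269.2 kcal

eq. 1 reversed: +70.9 kcal
eq. 2 as written: -194.6 kcal
eq. 3 as written: -145.5 kcal
eq. 4: not needed.
delta H = (-1)·(-70.9) + (1)·(-194.6) + (1)·(-145.5) = -269.2 kcal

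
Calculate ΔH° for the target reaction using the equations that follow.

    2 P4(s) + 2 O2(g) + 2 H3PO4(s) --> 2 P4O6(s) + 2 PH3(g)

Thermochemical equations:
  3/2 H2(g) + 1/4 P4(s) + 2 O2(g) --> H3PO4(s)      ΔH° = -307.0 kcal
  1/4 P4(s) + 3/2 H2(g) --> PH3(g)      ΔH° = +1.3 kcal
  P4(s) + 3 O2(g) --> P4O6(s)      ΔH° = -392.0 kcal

ΔH° = -167.4 kcal

equation 1 reversed and × 2 (reverse to put H3PO4(s) on the reactant side; scale by 2 for the 2 H3PO4(s)): (-2)·(-307.0) = +614.0 kcal
equation 2 × 2 (scale by 2 for the 2 PH3(g)): (2)·(+1.3) = +2.6 kcal
equation 3 × 2 (×2 to match 2 P4O6(s) in the target): (2)·(-392.0) = -784.0 kcal
Summing the manipulated equations, ΔH° = (-2)·(-307.0) + (2)·(+1.3) + (2)·(-392.0) = -167.4 kcal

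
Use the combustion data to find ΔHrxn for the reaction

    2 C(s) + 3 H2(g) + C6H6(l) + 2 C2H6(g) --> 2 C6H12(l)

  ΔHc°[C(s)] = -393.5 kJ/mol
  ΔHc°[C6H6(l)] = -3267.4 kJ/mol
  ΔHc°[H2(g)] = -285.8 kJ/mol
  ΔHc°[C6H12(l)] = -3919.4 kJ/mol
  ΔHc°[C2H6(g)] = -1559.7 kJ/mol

With combustion enthalpies, reactants minus products:
= [2·(-393.5) + 3·(-285.8) + 1·(-3267.4) + 2·(-1559.7)] − [2·(-3919.4)]
= -192.4 kJ/mol

ΔHrxn = -192.4 kJ/mol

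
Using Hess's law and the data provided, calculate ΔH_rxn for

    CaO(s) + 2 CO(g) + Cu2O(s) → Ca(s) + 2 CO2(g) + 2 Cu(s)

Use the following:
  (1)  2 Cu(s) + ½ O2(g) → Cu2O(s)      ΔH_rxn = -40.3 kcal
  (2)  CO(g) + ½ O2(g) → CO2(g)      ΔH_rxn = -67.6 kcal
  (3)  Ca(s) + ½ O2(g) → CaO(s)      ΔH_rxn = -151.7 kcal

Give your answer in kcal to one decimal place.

(1) reversed: +40.3 kcal
(2) × 2: (2)·(-67.6) = -135.2 kcal
(3) reversed: +151.7 kcal
Combining the equations, ΔH_rxn = (+40.3) + (-135.2) + (+151.7) = 56.8 kcal

ΔH_rxn = 56.8 kcal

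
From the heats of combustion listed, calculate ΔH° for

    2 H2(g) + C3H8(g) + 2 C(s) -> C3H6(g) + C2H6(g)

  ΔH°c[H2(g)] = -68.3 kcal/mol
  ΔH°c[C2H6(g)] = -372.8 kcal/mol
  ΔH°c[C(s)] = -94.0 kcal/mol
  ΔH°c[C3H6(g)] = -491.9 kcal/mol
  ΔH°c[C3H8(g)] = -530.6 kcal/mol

ΔH° = 9.5 kcal/mol

Using ΔH = Σ nΔHc°(reactants) − Σ nΔHc°(products):
= [2·(-68.3) + 1·(-530.6) + 2·(-94.0)] − [1·(-491.9) + 1·(-372.8)]
= 9.5 kcal/mol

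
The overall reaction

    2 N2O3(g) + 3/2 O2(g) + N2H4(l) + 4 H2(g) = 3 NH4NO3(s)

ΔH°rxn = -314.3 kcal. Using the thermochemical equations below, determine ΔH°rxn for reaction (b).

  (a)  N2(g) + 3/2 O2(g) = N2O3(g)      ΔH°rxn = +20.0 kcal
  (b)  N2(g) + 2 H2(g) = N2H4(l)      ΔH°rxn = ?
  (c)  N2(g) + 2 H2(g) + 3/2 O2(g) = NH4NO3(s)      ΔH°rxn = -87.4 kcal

ΔH°rxn = 12.1 kcal

(a) reversed and × 2 (reverse to put N2O3(g) on the reactant side; scale by 2 for the 2 N2O3(g)): (-2)·(+20.0) = -40.0 kcal
(b) reversed (reverse to put N2H4(l) on the reactant side): contributes −x
(c) × 3 (×3 to match 3 NH4NO3(s) in the target): (3)·(-87.4) = -262.2 kcal
-314.3 = (-40.0) + (-262.2) − x
x = (-314.3 − (-302.2)) / (-1) = 12.1 kcal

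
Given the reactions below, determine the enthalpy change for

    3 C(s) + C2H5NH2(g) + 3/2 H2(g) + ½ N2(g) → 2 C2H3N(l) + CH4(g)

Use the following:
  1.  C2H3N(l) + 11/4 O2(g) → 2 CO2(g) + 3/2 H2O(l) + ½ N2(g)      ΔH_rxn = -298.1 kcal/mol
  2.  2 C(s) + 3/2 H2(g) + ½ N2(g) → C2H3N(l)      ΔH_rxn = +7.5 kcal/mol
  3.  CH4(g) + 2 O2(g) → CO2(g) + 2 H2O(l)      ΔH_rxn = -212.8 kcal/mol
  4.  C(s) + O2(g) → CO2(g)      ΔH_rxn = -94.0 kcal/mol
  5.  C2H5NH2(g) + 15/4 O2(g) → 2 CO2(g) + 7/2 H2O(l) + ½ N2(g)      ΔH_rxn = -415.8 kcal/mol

ΔH_rxn = 8.6 kcal/mol

eq. 1 reversed: +298.1 kcal/mol
eq. 2 as written (H2(g) already on the reactant side): +7.5 kcal/mol
eq. 3 reversed (reverse to put CH4(g) on the product side): +212.8 kcal/mol
eq. 4 as written: -94.0 kcal/mol
eq. 5 as written (C2H5NH2(g) already on the reactant side): -415.8 kcal/mol
Since enthalpy is a state function, ΔH_rxn = (-1)·(-298.1) + (1)·(+7.5) + (-1)·(-212.8) + (1)·(-94.0) + (1)·(-415.8) = 8.6 kcal/mol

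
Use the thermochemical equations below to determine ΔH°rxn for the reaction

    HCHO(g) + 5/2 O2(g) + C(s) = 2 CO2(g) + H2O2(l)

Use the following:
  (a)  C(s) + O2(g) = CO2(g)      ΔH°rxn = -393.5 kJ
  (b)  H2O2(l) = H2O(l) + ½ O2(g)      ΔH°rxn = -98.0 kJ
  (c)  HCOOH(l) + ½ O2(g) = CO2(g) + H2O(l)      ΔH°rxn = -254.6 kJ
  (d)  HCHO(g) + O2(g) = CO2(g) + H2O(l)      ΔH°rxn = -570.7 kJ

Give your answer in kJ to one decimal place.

(a) as written: -393.5 kJ
(b) reversed: +98.0 kJ
(c): not needed.
(d) as written: -570.7 kJ
ΔH°rxn = (1)·(-393.5) + (-1)·(-98.0) + (1)·(-570.7) = -866.2 kJ

ΔH°rxn = -866.2 kJ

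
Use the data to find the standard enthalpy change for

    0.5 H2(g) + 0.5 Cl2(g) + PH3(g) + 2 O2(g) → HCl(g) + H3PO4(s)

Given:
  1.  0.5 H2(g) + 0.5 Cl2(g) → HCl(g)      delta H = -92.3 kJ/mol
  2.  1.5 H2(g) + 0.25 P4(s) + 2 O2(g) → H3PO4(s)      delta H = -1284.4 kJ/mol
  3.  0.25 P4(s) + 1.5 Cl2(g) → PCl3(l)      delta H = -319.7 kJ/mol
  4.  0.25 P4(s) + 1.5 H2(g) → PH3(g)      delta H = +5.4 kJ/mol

eq. 1 as written (HCl(g) already on the product side): -92.3 kJ/mol
eq. 2 as written (H3PO4(s) already on the product side): -1284.4 kJ/mol
eq. 3: not needed (PCl3(l) appears nowhere else).
eq. 4 reversed (reverse to put PH3(g) on the reactant side): -5.4 kJ/mol
delta H = (1)·(-92.3) + (1)·(-1284.4) + (-1)·(+5.4) = -1382.1 kJ/mol

delta H = -1382.1 kJ/mol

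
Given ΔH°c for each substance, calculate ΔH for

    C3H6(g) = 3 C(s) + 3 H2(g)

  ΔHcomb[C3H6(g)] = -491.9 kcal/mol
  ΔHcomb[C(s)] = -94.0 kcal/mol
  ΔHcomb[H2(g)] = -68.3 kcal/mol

ΔH = -5.0 kcal/mol

Using ΔH = Σ nΔHc°(reactants) − Σ nΔHc°(products):
= [1·(-491.9)] − [3·(-94.0) + 3·(-68.3)]
= -5.0 kcal/mol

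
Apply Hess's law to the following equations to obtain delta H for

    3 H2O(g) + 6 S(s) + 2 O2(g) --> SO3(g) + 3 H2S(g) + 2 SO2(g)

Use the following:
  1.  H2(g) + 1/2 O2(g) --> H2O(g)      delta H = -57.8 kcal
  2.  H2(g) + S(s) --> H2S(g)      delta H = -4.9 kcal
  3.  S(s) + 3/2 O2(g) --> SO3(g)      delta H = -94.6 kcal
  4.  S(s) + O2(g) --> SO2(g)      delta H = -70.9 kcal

eq. 1 reversed and × 3 (H2O(g) must end up as a reactant; ×3 to match 3 H2O(g) in the target): (-3)·(-57.8) = +173.4 kcal
eq. 2 × 3 (scale by 3 for the 3 H2S(g)): (3)·(-4.9) = -14.7 kcal
eq. 3 as written (SO3(g) already on the product side): -94.6 kcal
eq. 4 × 2 (scale by 2 for the 2 SO2(g)): (2)·(-70.9) = -141.8 kcal
Summing the manipulated equations, delta H = (+173.4) + (-14.7) + (-94.6) + (-141.8) = -77.7 kcal

delta H = -77.7 kcal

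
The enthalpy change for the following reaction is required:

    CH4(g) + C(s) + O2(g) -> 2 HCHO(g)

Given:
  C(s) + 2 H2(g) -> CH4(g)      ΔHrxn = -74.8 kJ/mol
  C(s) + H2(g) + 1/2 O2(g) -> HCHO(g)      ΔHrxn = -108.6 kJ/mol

ΔHrxn = -142.4 kJ/mol

equation 1 reversed (reverse to put CH4(g) on the reactant side): +74.8 kJ/mol
equation 2 × 2 (×2 to match 2 HCHO(g) in the target): (2)·(-108.6) = -217.2 kJ/mol
By Hess's law, ΔHrxn = (-1)·(-74.8) + (2)·(-108.6) = -142.4 kJ/mol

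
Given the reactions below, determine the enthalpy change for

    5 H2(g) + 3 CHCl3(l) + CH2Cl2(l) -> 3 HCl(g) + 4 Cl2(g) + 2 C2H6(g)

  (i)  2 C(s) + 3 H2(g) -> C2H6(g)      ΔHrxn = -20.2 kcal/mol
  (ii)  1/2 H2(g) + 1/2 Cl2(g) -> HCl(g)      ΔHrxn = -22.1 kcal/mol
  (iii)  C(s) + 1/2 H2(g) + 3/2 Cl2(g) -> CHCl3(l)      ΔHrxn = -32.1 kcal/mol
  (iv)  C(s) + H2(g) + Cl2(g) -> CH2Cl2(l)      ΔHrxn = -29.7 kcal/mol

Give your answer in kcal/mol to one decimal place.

ΔHrxn = 19.3 kcal/mol

(i) × 2: (2)·(-20.2) = -40.4 kcal/mol
(ii) × 3: (3)·(-22.1) = -66.3 kcal/mol
(iii) reversed and × 3: (-3)·(-32.1) = +96.3 kcal/mol
(iv) reversed: +29.7 kcal/mol
ΔHrxn = (-40.4) + (-66.3) + (+96.3) + (+29.7) = 19.3 kcal/mol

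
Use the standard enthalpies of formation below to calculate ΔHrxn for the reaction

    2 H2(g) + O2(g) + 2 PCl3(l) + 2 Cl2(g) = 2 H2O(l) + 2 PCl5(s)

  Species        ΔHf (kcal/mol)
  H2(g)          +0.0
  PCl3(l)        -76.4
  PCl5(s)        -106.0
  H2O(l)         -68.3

ΔHrxn = -195.8 kcal/mol

Products: 2·(-68.3) + 2·(-106.0) = -348.6
Reactants: 2·(+0.0) + 1·(+0.0) + 2·(-76.4) + 2·(+0.0) = -152.8
ΔHrxn = (-348.6) − (-152.8) = -195.8 kcal/mol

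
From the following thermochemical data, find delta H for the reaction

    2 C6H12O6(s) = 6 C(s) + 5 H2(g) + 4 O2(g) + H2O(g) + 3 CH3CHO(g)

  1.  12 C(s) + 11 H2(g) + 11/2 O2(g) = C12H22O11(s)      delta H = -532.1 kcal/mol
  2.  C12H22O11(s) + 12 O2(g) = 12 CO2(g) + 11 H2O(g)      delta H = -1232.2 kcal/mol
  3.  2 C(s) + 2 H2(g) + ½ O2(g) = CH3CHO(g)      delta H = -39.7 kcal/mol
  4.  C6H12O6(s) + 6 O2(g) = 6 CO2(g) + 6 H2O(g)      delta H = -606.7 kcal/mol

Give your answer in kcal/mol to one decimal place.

eq. 1 reversed: +532.1 kcal/mol
eq. 2 reversed: +1232.2 kcal/mol
eq. 3 × 3 (scale by 3 for the 3 CH3CHO(g)): (3)·(-39.7) = -119.1 kcal/mol
eq. 4 × 2 (scale by 2 for the 2 C6H12O6(s)): (2)·(-606.7) = -1213.4 kcal/mol
delta H = (-1)·(-532.1) + (-1)·(-1232.2) + (3)·(-39.7) + (2)·(-606.7) = 431.8 kcal/mol

delta H = 431.8 kcal/mol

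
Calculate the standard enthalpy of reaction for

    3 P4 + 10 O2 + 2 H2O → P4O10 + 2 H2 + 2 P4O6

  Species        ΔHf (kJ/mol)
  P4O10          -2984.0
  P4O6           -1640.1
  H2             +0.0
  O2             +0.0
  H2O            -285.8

ΔH°rxn = -5692.6 kJ/mol

ΔH°rxn = Σ nΔHf°(products) − Σ nΔHf°(reactants).
Products: 1·(-2984.0) + 2·(+0.0) + 2·(-1640.1) = -6264.2
Reactants: 3·(+0.0) + 10·(+0.0) + 2·(-285.8) = -571.6
ΔH°rxn = (-6264.2) − (-571.6) = -5692.6 kJ/mol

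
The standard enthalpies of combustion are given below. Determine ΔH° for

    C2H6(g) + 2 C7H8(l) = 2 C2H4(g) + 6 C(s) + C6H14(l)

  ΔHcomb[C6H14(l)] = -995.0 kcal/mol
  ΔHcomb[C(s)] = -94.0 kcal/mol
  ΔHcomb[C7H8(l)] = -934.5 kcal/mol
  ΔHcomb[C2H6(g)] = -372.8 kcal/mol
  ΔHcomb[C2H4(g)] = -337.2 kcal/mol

With combustion enthalpies, reactants minus products:
= [1·(-372.8) + 2·(-934.5)] − [2·(-337.2) + 6·(-94.0) + 1·(-995.0)]
= -8.4 kcal/mol

ΔH° = -8.4 kcal/mol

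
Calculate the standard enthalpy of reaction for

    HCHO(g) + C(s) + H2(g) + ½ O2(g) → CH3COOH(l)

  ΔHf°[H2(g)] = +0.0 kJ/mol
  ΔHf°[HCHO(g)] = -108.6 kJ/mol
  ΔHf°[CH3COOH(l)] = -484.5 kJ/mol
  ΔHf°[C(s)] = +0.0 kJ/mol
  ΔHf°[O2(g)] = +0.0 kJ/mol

Products: 1·(-484.5) = -484.5
Reactants: 1·(-108.6) + 1·(+0.0) + 1·(+0.0) + 1/2·(+0.0) = -108.6
ΔH° = (-484.5) − (-108.6) = -375.9 kJ/mol

ΔH° = -375.9 kJ/mol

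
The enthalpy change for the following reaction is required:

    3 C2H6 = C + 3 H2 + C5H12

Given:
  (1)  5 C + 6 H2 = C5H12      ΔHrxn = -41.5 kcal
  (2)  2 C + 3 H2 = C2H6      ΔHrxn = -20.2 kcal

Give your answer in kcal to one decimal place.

(1) as written: -41.5 kcal
(2) reversed and × 3: (-3)·(-20.2) = +60.6 kcal
ΔHrxn = (-41.5) + (+60.6) = 19.1 kcal

ΔHrxn = 19.1 kcal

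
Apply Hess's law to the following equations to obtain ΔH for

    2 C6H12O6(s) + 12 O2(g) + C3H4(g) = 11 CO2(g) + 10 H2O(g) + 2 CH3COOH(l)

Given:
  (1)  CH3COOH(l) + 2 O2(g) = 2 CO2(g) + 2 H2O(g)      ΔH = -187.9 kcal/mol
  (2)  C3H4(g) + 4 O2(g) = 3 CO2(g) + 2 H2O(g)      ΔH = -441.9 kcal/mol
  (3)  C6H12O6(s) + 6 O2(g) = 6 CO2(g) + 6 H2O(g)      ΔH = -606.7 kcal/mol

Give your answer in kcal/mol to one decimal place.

(1) reversed and × 2 (reverse to put CH3COOH(l) on the product side; ×2 to match 2 CH3COOH(l) in the target): (-2)·(-187.9) = +375.8 kcal/mol
(2) as written (C3H4(g) already on the reactant side): -441.9 kcal/mol
(3) × 2 (scale by 2 for the 2 C6H12O6(s)): (2)·(-606.7) = -1213.4 kcal/mol
Summing the manipulated equations, ΔH = (+375.8) + (-441.9) + (-1213.4) = -1279.5 kcal/mol

ΔH = -1279.5 kcal/mol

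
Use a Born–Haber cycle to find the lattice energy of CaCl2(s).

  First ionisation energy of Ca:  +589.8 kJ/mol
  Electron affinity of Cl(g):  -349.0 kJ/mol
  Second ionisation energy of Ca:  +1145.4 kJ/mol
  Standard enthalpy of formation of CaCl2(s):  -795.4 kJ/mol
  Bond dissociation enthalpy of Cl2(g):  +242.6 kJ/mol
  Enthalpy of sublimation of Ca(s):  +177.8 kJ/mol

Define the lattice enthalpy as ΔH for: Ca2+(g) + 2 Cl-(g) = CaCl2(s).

U = -2253.0 kJ/mol

ΔHf° = 1·ΔHsub + 1·(ΣIE) + 1·D(Cl2) + 2·EA + U
-795.4 = 1·(+177.8) + 1·(+1735.2) + 1·(+242.6) + 2·(-349.0) + U
U = -795.4 − (+1457.6) = -2253.0 kJ/mol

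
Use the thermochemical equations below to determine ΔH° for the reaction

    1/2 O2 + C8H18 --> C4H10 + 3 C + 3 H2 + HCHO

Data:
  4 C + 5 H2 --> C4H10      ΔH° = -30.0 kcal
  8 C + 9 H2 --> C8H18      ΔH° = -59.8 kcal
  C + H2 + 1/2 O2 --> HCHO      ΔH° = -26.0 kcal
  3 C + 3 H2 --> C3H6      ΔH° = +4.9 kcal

equation 1 as written: -30.0 kcal
equation 2 reversed: +59.8 kcal
equation 3 as written: -26.0 kcal
equation 4: not needed.
Summing the manipulated equations, ΔH° = (-30.0) + (+59.8) + (-26.0) = 3.8 kcal

ΔH° = 3.8 kcal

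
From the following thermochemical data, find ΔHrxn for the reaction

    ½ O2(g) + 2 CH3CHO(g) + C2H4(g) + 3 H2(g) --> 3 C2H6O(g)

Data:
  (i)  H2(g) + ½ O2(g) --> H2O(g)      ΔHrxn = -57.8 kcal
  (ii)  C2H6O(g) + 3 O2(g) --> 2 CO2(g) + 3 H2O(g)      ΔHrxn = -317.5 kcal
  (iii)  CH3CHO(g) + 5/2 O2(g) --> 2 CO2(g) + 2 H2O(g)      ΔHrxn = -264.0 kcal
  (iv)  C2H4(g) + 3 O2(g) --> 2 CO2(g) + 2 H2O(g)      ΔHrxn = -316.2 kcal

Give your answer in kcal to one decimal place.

(i) × 3: (3)·(-57.8) = -173.4 kcal
(ii) reversed and × 3: (-3)·(-317.5) = +952.5 kcal
(iii) × 2: (2)·(-264.0) = -528.0 kcal
(iv) as written: -316.2 kcal
Since enthalpy is a state function, ΔHrxn = (3)·(-57.8) + (-3)·(-317.5) + (2)·(-264.0) + (1)·(-316.2) = -65.1 kcal

ΔHrxn = -65.1 kcal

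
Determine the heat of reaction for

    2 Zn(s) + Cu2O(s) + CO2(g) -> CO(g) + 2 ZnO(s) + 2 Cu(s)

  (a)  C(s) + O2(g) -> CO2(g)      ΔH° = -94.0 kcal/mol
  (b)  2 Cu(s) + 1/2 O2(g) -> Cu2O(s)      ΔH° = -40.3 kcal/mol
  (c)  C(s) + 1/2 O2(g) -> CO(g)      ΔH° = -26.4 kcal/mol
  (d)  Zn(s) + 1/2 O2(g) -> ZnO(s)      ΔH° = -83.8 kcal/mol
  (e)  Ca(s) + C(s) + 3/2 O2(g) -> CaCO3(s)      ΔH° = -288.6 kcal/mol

ΔH° = -59.7 kcal/mol

(a) reversed: +94.0 kcal/mol
(b) reversed: +40.3 kcal/mol
(c) as written: -26.4 kcal/mol
(d) × 2: (2)·(-83.8) = -167.6 kcal/mol
(e): not needed.
By Hess's law, ΔH° = (+94.0) + (+40.3) + (-26.4) + (-167.6) = -59.7 kcal/mol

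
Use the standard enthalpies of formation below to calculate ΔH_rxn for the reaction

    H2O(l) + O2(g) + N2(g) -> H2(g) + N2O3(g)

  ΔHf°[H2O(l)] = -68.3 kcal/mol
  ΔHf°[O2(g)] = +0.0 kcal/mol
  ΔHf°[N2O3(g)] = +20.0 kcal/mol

ΔH_rxn = 88.3 kcal/mol

ΔH°rxn = Σ nΔHf°(products) − Σ nΔHf°(reactants).
Products: 1·(+0.0) + 1·(+20.0) = +20.0
Reactants: 1·(-68.3) + 1·(+0.0) + 1·(+0.0) = -68.3
ΔH_rxn = (+20.0) − (-68.3) = 88.3 kcal/mol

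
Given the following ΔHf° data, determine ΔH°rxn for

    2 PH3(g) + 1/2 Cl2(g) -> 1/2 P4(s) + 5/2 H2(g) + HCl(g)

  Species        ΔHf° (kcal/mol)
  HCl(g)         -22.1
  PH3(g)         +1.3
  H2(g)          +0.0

Products: 1/2·(+0.0) + 5/2·(+0.0) + 1·(-22.1) = -22.1
Reactants: 2·(+1.3) + 1/2·(+0.0) = +2.6
ΔH°rxn = (-22.1) − (+2.6) = -24.7 kcal/mol

ΔH°rxn = -24.7 kcal/mol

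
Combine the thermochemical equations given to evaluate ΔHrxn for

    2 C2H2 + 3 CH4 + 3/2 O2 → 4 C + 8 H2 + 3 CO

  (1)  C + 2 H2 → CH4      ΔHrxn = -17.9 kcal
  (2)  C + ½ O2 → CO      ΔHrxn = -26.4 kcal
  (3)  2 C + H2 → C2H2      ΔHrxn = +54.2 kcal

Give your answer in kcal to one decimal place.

ΔHrxn = -133.9 kcal

(1) reversed and × 3: (-3)·(-17.9) = +53.7 kcal
(2) × 3: (3)·(-26.4) = -79.2 kcal
(3) reversed and × 2: (-2)·(+54.2) = -108.4 kcal
Summing the manipulated equations, ΔHrxn = (-3)·(-17.9) + (3)·(-26.4) + (-2)·(+54.2) = -133.9 kcal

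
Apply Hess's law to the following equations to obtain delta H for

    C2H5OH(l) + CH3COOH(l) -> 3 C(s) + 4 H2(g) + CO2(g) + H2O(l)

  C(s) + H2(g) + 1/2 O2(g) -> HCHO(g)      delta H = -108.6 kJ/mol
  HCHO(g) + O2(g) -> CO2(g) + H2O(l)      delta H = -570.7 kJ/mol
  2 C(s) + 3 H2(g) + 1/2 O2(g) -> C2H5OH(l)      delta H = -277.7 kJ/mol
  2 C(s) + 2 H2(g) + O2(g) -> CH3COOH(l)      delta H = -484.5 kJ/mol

equation 1 as written: -108.6 kJ/mol
equation 2 as written: -570.7 kJ/mol
equation 3 reversed: +277.7 kJ/mol
equation 4 reversed: +484.5 kJ/mol
delta H = (1)·(-108.6) + (1)·(-570.7) + (-1)·(-277.7) + (-1)·(-484.5) = 82.9 kJ/mol

delta H = 82.9 kJ/mol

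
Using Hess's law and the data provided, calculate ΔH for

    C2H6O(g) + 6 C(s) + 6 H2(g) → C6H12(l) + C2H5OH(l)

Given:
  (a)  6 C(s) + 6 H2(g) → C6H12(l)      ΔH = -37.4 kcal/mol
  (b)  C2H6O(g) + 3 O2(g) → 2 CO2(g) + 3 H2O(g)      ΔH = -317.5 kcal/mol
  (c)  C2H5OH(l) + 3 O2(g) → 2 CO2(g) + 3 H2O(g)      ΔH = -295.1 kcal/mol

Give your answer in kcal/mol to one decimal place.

(a) as written (C6H12(l) already on the product side): -37.4 kcal/mol
(b) as written (C2H6O(g) already on the reactant side): -317.5 kcal/mol
(c) reversed (C2H5OH(l) must end up as a product): +295.1 kcal/mol
ΔH = (-37.4) + (-317.5) + (+295.1) = -59.8 kcal/mol

ΔH = -59.8 kcal/mol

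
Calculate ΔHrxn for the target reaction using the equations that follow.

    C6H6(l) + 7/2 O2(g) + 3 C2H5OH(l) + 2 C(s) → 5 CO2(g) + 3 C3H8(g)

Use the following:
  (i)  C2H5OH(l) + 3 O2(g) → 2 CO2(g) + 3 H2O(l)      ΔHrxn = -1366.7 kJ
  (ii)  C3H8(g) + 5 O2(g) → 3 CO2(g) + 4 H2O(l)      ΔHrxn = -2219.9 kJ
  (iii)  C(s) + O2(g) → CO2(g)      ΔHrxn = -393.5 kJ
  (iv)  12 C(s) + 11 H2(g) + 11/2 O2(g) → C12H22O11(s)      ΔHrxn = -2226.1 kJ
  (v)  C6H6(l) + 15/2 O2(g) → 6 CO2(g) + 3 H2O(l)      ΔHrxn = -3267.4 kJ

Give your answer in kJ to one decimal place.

ΔHrxn = -1494.8 kJ

(i) × 3: (3)·(-1366.7) = -4100.1 kJ
(ii) reversed and × 3: (-3)·(-2219.9) = +6659.7 kJ
(iii) × 2: (2)·(-393.5) = -787.0 kJ
(iv): not needed.
(v) as written: -3267.4 kJ
Summing the manipulated equations, ΔHrxn = (3)·(-1366.7) + (-3)·(-2219.9) + (2)·(-393.5) + (1)·(-3267.4) = -1494.8 kJ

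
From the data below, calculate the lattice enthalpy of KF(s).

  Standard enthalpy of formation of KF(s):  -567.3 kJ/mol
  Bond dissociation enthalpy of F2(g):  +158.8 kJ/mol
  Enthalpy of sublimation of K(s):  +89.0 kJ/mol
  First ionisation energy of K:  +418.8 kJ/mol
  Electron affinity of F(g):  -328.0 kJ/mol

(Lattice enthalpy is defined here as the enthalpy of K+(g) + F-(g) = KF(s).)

ΔHf° = 1·ΔHsub + 1·(ΣIE) + 1/2·D(F2) + 1·EA + U
-567.3 = 1·(+89.0) + 1·(+418.8) + 1/2·(+158.8) + 1·(-328.0) + U
U = -567.3 − (+259.2) = -826.5 kJ/mol

U = -826.5 kJ/mol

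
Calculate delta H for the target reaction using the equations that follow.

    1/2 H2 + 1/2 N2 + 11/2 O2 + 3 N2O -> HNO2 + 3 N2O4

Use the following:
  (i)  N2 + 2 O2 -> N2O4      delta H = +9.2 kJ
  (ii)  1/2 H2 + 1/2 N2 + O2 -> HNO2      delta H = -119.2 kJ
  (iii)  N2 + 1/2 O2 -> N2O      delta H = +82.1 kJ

delta H = -337.9 kJ

(i) × 3: (3)·(+9.2) = +27.6 kJ
(ii) as written: -119.2 kJ
(iii) reversed and × 3: (-3)·(+82.1) = -246.3 kJ
delta H = (3)·(+9.2) + (1)·(-119.2) + (-3)·(+82.1) = -337.9 kJ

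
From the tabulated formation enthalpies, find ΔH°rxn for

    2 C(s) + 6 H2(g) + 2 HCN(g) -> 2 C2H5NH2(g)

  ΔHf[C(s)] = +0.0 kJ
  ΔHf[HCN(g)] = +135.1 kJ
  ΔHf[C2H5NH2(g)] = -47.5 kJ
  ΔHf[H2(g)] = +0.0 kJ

Products: 2·(-47.5) = -95.0
Reactants: 2·(+0.0) + 6·(+0.0) + 2·(+135.1) = +270.2
ΔH°rxn = (-95.0) − (+270.2) = -365.2 kJ

ΔH°rxn = -365.2 kJ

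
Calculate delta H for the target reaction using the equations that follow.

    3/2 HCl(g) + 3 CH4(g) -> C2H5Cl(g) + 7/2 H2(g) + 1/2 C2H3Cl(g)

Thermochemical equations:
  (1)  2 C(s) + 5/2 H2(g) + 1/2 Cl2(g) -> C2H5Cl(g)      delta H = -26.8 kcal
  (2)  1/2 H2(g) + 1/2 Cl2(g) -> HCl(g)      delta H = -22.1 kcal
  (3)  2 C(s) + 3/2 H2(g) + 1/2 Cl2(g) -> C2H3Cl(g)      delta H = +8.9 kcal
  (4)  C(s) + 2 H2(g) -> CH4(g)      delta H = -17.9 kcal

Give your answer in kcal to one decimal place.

(1) as written (C2H5Cl(g) already on the product side): -26.8 kcal
(2) reversed and × 3/2 (reverse to put HCl(g) on the reactant side; scale by 3/2 for the 3/2 HCl(g)): (-3/2)·(-22.1) = +33.15 kcal
(3) × 1/2 (×1/2 to match 1/2 C2H3Cl(g) in the target): (1/2)·(+8.9) = +4.45 kcal
(4) reversed and × 3 (reverse to put CH4(g) on the reactant side; ×3 to match 3 CH4(g) in the target): (-3)·(-17.9) = +53.7 kcal
delta H = (-26.8) + (+33.15) + (+4.45) + (+53.7) = 64.5 kcal

delta H = 64.5 kcal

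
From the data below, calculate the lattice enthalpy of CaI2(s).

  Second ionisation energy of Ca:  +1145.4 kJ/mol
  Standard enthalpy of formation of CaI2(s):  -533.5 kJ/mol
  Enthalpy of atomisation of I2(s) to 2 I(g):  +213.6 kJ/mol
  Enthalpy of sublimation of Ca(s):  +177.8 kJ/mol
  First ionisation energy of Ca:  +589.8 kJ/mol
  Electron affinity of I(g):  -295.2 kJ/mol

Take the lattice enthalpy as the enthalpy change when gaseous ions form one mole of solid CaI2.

U = -2069.7 kJ/mol

ΔHf° = 1·ΔHsub + 1·(ΣIE) + 1·D(I2) + 2·EA + U
-533.5 = 1·(+177.8) + 1·(+1735.2) + 1·(+213.6) + 2·(-295.2) + U
U = -533.5 − (+1536.2) = -2069.7 kJ/mol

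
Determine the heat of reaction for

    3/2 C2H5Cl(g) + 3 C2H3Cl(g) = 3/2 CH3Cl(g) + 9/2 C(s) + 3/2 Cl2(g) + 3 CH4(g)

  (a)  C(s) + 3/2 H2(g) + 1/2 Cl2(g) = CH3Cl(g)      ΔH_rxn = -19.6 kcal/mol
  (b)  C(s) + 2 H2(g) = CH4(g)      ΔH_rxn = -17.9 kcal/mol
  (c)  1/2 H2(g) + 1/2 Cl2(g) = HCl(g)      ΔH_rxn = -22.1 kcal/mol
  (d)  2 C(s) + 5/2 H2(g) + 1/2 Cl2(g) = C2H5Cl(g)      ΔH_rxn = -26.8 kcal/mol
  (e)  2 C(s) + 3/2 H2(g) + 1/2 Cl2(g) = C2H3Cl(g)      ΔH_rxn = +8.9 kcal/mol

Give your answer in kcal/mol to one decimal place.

(a) × 3/2 (×3/2 to match 3/2 CH3Cl(g) in the target): (3/2)·(-19.6) = -29.4 kcal/mol
(b) × 3 (×3 to match 3 CH4(g) in the target): (3)·(-17.9) = -53.7 kcal/mol
(c): not needed (HCl(g) appears nowhere else).
(d) reversed and × 3/2 (reverse to put C2H5Cl(g) on the reactant side; ×3/2 to match 3/2 C2H5Cl(g) in the target): (-3/2)·(-26.8) = +40.2 kcal/mol
(e) reversed and × 3 (reverse to put C2H3Cl(g) on the reactant side; ×3 to match 3 C2H3Cl(g) in the target): (-3)·(+8.9) = -26.7 kcal/mol
ΔH_rxn = (-29.4) + (-53.7) + (+40.2) + (-26.7) = -69.6 kcal/mol

ΔH_rxn = -69.6 kcal/mol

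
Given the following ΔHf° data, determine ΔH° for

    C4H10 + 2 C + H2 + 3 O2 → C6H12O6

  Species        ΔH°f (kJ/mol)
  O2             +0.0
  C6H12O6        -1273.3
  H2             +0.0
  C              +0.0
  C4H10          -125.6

Products: 1·(-1273.3) = -1273.3
Reactants: 1·(-125.6) + 2·(+0.0) + 1·(+0.0) + 3·(+0.0) = -125.6
ΔH° = (-1273.3) − (-125.6) = -1147.7 kJ/mol

ΔH° = -1147.7 kJ/mol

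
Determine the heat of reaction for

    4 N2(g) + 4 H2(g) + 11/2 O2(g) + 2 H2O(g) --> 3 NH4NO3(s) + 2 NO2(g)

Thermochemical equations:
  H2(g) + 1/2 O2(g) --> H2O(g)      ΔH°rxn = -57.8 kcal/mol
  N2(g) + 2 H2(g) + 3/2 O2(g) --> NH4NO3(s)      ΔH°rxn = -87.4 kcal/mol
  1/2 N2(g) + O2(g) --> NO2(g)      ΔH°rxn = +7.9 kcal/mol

equation 1 reversed and × 2: (-2)·(-57.8) = +115.6 kcal/mol
equation 2 × 3: (3)·(-87.4) = -262.2 kcal/mol
equation 3 × 2: (2)·(+7.9) = +15.8 kcal/mol
Combining the equations, ΔH°rxn = (+115.6) + (-262.2) + (+15.8) = -130.8 kcal/mol

ΔH°rxn = -130.8 kcal/mol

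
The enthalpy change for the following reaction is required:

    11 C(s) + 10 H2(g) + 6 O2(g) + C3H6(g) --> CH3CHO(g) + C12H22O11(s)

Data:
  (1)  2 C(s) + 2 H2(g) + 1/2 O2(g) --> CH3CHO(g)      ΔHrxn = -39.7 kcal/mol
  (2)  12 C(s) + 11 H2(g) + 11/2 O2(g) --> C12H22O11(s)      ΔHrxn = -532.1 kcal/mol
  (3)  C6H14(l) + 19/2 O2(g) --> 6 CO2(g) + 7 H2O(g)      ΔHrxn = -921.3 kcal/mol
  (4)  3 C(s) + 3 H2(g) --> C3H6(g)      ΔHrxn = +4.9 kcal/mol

(1) as written: -39.7 kcal/mol
(2) as written: -532.1 kcal/mol
(3): not needed.
(4) reversed: -4.9 kcal/mol
ΔHrxn = (1)·(-39.7) + (1)·(-532.1) + (-1)·(+4.9) = -576.7 kcal/mol

ΔHrxn = -576.7 kcal/mol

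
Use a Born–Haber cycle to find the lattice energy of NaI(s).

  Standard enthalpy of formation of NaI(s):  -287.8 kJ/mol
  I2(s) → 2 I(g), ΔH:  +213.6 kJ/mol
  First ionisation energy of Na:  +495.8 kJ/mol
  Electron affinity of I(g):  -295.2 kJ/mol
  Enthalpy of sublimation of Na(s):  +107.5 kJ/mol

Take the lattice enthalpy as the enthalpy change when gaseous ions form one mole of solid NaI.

U = -702.7 kJ/mol

ΔHf° = 1·ΔHsub + 1·(ΣIE) + 1/2·D(I2) + 1·EA + U
-287.8 = 1·(+107.5) + 1·(+495.8) + 1/2·(+213.6) + 1·(-295.2) + U
U = -287.8 − (+414.9) = -702.7 kJ/mol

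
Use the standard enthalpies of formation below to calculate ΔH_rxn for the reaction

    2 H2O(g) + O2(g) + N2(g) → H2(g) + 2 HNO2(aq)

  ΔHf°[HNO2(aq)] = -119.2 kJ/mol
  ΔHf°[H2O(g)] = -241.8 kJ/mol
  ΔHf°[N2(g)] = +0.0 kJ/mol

Products: 1·(+0.0) + 2·(-119.2) = -238.4
Reactants: 2·(-241.8) + 1·(+0.0) + 1·(+0.0) = -483.6
ΔH_rxn = (-238.4) − (-483.6) = 245.2 kJ/mol

ΔH_rxn = 245.2 kJ/mol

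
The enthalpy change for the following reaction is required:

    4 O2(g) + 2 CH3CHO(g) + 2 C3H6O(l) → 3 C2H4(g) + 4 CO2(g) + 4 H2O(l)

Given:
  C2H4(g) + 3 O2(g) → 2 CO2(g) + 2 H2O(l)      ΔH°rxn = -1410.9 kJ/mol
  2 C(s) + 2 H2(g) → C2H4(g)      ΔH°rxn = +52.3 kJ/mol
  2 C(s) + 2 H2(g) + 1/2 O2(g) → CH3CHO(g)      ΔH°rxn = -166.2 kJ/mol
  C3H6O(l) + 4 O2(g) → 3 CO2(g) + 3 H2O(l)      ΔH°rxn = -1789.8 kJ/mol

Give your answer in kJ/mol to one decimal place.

equation 1 reversed: +1410.9 kJ/mol
equation 2 × 2: (2)·(+52.3) = +104.6 kJ/mol
equation 3 reversed and × 2 (CH3CHO(g) must end up as a reactant; ×2 to match 2 CH3CHO(g) in the target): (-2)·(-166.2) = +332.4 kJ/mol
equation 4 × 2 (×2 to match 2 C3H6O(l) in the target): (2)·(-1789.8) = -3579.6 kJ/mol
Combining the equations, ΔH°rxn = (-1)·(-1410.9) + (2)·(+52.3) + (-2)·(-166.2) + (2)·(-1789.8) = -1731.7 kJ/mol

ΔH°rxn = -1731.7 kJ/mol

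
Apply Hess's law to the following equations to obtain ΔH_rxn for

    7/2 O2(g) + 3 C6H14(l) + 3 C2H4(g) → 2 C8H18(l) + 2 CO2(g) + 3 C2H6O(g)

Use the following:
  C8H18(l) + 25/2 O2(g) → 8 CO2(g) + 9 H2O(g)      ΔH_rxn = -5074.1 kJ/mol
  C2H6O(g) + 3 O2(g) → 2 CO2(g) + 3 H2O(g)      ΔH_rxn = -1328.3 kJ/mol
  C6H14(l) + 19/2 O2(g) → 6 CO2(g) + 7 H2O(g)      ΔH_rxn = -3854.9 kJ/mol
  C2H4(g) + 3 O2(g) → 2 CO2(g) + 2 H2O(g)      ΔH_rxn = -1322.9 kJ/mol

equation 1 reversed and × 2 (C8H18(l) must end up as a product; ×2 to match 2 C8H18(l) in the target): (-2)·(-5074.1) = +10148.2 kJ/mol
equation 2 reversed and × 3 (reverse to put C2H6O(g) on the product side; scale by 3 for the 3 C2H6O(g)): (-3)·(-1328.3) = +3984.9 kJ/mol
equation 3 × 3 (scale by 3 for the 3 C6H14(l)): (3)·(-3854.9) = -11564.7 kJ/mol
equation 4 × 3 (×3 to match 3 C2H4(g) in the target): (3)·(-1322.9) = -3968.7 kJ/mol
Since enthalpy is a state function, ΔH_rxn = (+10148.2) + (+3984.9) + (-11564.7) + (-3968.7) = -1400.3 kJ/mol

ΔH_rxn = -1400.3 kJ/mol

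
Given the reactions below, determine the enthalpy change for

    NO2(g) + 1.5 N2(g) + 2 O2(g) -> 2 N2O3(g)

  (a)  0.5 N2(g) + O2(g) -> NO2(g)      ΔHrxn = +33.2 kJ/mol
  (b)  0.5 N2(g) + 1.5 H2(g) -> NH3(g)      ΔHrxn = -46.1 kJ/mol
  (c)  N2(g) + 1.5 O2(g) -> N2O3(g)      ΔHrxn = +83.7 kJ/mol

ΔHrxn = 134.2 kJ/mol

(a) reversed: -33.2 kJ/mol
(b): not needed.
(c) × 2: (2)·(+83.7) = +167.4 kJ/mol
ΔHrxn = (-1)·(+33.2) + (2)·(+83.7) = 134.2 kJ/mol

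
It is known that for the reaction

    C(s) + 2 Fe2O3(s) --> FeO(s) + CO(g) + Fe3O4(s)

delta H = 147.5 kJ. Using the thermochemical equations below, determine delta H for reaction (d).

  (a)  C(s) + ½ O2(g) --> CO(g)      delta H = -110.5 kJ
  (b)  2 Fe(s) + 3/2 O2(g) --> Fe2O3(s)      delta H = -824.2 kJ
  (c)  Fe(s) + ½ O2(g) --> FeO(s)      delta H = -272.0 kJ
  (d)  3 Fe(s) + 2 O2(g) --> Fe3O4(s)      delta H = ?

(a) as written (CO(g) already on the product side): -110.5 kJ
(b) reversed and × 2 (reverse to put Fe2O3(s) on the reactant side; ×2 to match 2 Fe2O3(s) in the target): (-2)·(-824.2) = +1648.4 kJ
(c) as written (FeO(s) already on the product side): -272.0 kJ
(d) as written (Fe3O4(s) already on the product side): contributes x
+147.5 = (-110.5) + (+1648.4) + (-272.0) + x
x = (+147.5 − (+1265.9)) / (1) = -1118.4 kJ

delta H = -1118.4 kJ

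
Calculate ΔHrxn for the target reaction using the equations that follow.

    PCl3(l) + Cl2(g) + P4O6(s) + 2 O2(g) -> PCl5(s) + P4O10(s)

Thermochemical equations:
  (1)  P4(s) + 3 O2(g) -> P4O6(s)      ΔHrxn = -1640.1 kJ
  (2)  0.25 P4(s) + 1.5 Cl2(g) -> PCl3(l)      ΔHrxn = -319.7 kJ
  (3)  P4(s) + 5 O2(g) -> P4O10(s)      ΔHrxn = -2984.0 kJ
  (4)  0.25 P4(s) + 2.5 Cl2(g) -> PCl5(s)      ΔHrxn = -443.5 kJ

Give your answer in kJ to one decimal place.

ΔHrxn = -1467.7 kJ

(1) reversed (reverse to put P4O6(s) on the reactant side): +1640.1 kJ
(2) reversed (PCl3(l) must end up as a reactant): +319.7 kJ
(3) as written (P4O10(s) already on the product side): -2984.0 kJ
(4) as written (PCl5(s) already on the product side): -443.5 kJ
ΔHrxn = (+1640.1) + (+319.7) + (-2984.0) + (-443.5) = -1467.7 kJ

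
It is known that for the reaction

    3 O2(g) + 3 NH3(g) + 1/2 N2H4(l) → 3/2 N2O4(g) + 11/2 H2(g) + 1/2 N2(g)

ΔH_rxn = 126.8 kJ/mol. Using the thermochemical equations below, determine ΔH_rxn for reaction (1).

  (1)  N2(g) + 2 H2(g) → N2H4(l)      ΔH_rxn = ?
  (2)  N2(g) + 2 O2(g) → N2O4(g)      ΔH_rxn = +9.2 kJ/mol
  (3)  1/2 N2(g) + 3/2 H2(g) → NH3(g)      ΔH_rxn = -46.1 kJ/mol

(1) reversed and × 1/2 (N2H4(l) must end up as a reactant; scale by 1/2 for the 1/2 N2H4(l)): contributes −1/2·x
(2) × 3/2 (scale by 3/2 for the 3/2 N2O4(g)): (3/2)·(+9.2) = +13.8 kJ/mol
(3) reversed and × 3 (NH3(g) must end up as a reactant; ×3 to match 3 NH3(g) in the target): (-3)·(-46.1) = +138.3 kJ/mol
+126.8 = (+13.8) + (+138.3) − 1/2·x
x = (+126.8 − (+152.1)) / (-1/2) = 50.6 kJ/mol

ΔH_rxn = 50.6 kJ/mol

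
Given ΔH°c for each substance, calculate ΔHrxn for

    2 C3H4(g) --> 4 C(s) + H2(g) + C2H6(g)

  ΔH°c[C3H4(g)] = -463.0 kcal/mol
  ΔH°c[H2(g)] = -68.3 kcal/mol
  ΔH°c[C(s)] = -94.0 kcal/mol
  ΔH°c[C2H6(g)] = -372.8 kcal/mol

ΔHrxn = -108.9 kcal/mol

With combustion enthalpies, reactants minus products:
= [2·(-463.0)] − [4·(-94.0) + 1·(-68.3) + 1·(-372.8)]
= -108.9 kcal/mol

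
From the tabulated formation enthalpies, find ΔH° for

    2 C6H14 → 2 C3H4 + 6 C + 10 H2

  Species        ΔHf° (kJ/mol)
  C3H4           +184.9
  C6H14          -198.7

ΔH° = 767.2 kJ/mol

ΔH°rxn = Σ nΔHf°(products) − Σ nΔHf°(reactants).
Products: 2·(+184.9) + 6·(+0.0) + 10·(+0.0) = +369.8
Reactants: 2·(-198.7) = -397.4
ΔH° = (+369.8) − (-397.4) = 767.2 kJ/mol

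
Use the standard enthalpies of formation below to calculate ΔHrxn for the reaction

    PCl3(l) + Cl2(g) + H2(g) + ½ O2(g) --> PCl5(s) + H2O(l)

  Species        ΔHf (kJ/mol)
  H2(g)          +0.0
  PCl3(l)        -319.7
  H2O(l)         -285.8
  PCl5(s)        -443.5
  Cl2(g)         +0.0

ΔHrxn = -409.6 kJ/mol

ΔH°rxn = Σ nΔHf°(products) − Σ nΔHf°(reactants).
Products: 1·(-443.5) + 1·(-285.8) = -729.3
Reactants: 1·(-319.7) + 1·(+0.0) + 1·(+0.0) + 1/2·(+0.0) = -319.7
ΔHrxn = (-729.3) − (-319.7) = -409.6 kJ/mol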